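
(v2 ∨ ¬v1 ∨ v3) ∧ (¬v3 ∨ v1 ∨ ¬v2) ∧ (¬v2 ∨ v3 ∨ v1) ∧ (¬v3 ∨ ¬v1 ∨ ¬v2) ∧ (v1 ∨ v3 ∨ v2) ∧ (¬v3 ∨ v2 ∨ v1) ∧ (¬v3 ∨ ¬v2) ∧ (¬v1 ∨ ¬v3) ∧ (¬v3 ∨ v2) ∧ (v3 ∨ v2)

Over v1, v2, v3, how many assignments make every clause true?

1

There are 2^3 = 8 truth assignments over (v1, v2, v3).
Split on v1. With v1 = True, the clauses containing v1 are satisfied and ¬v1 drops from the rest; 1 of the 2^2 = 4 assignments to the other variables satisfy what remains.
With v1 = False, by the same count on the reduced clause set, 0 assignments work.
Total: 1 + 0 = 1.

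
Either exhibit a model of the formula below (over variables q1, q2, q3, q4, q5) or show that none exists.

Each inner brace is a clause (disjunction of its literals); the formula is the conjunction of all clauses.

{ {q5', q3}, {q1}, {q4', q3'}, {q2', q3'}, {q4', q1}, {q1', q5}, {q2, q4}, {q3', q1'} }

UNSATISFIABLE

(q1) alone gives q1 = 1.
(q5) alone gives q5 = 1.
(q3) alone gives q3 = 1.
That conflicts with the unit clause (q3').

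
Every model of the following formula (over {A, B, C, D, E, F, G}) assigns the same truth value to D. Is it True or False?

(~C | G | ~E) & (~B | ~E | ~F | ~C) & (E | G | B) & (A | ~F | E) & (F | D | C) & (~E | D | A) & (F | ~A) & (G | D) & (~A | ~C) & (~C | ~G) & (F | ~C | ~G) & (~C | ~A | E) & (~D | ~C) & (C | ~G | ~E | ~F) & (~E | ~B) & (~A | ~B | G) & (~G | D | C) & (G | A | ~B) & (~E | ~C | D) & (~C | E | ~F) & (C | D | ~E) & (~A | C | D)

Suppose D = 0.
(G) alone gives G = 1.
(~C) alone gives C = 0.
But (C) is also a unit clause — contradiction.
So every satisfying assignment has D = True.

True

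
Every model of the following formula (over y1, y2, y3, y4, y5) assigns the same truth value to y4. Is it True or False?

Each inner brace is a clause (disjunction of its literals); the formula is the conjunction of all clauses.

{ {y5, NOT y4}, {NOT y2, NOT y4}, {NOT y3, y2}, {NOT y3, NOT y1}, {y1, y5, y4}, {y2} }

Suppose y4 = true.
From the singleton clause (y5), y5 = true.
From the singleton clause (NOT y2), y2 = false.
That conflicts with the unit clause (y2).
So every satisfying assignment has y4 = False.

False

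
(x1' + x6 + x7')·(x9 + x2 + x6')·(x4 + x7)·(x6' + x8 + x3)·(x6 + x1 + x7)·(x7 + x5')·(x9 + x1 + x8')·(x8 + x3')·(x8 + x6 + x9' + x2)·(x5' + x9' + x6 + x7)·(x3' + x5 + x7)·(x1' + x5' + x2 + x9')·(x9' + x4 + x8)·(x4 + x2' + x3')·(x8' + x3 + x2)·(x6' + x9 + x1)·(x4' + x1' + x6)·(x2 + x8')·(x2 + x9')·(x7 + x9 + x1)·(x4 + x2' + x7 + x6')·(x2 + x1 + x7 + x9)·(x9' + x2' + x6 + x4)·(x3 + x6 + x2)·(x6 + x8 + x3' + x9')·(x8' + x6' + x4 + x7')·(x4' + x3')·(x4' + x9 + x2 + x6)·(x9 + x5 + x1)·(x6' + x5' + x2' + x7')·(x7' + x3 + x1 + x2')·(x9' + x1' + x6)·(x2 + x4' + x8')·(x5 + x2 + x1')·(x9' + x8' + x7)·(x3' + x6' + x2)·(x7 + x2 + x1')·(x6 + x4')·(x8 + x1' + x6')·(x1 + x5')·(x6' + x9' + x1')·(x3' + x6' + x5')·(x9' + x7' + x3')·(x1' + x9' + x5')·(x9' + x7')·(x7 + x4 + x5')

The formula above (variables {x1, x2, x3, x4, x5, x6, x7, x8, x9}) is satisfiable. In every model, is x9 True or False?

Suppose x9 = 1.
Unit clause (x2) forces x2 = 1.
Unit clause (x7') forces x7 = 0.
Unit clause (x4) forces x4 = 1.
Unit clause (x5') forces x5 = 0.
Unit clause (x3') forces x3 = 0.
Unit clause (x8') forces x8 = 0.
Unit clause (x6') forces x6 = 0.
Now (x6) is unsatisfied and unit — conflict.
So every satisfying assignment has x9 = False.

False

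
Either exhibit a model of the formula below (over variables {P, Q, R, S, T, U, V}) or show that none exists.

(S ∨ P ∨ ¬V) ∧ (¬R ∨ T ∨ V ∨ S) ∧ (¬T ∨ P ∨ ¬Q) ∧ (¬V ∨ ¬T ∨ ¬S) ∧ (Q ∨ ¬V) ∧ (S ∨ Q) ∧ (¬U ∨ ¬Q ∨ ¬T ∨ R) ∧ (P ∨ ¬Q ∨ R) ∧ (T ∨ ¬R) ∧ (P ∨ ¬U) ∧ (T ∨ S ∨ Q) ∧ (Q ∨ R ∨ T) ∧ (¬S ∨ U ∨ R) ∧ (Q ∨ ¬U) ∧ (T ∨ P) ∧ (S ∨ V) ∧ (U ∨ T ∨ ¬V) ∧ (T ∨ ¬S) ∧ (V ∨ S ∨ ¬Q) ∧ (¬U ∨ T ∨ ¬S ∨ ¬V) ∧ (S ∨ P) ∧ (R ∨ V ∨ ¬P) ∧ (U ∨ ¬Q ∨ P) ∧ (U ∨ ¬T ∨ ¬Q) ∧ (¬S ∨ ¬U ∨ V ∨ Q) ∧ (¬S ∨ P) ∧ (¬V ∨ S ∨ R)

Try Q = True.
Try T = True.
From the singleton clause (P), P = True.
From the singleton clause (U), U = True.
From the singleton clause (R), R = True.
Try V = False.
From the singleton clause (S), S = True.
Every clause now holds.

P=True,  Q=True,  R=True,  S=True,  T=True,  U=True,  V=False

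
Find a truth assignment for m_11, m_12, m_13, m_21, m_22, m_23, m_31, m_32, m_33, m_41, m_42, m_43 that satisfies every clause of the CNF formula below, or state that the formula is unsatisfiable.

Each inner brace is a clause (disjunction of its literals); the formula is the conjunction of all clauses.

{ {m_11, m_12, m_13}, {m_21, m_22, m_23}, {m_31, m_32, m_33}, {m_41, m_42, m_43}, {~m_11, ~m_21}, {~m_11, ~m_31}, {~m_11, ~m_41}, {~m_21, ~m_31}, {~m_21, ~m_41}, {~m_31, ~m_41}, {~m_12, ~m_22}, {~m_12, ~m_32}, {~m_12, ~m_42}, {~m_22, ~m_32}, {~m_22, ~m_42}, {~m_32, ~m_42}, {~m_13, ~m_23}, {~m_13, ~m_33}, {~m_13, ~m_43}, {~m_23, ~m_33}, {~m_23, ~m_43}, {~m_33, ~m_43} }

Case m_11 = 0:
Case m_12 = 1:
The clause (~m_22) is unit, so m_22 = 0.
The clause (~m_32) is unit, so m_32 = 0.
The clause (~m_42) is unit, so m_42 = 0.
Case m_21 = 1:
The clause (~m_31) is unit, so m_31 = 0.
The clause (m_33) is unit, so m_33 = 1.
The clause (~m_41) is unit, so m_41 = 0.
The clause (m_43) is unit, so m_43 = 1.
Now (~m_43) is unsatisfied and unit — conflict.
So m_21 must be the other value — set m_21 = 0.
The clause (m_23) is unit, so m_23 = 1.
The clause (~m_13) is unit, so m_13 = 0.
The clause (~m_33) is unit, so m_33 = 0.
The clause (m_31) is unit, so m_31 = 1.
The clause (~m_41) is unit, so m_41 = 0.
The clause (m_43) is unit, so m_43 = 1.
Now (~m_43) is unsatisfied and unit — conflict.
Neither m_21 = 1 nor m_21 = 0 works.
So m_12 must be the other value — set m_12 = 0.
The clause (m_13) is unit, so m_13 = 1.
The clause (~m_23) is unit, so m_23 = 0.
The clause (~m_33) is unit, so m_33 = 0.
The clause (~m_43) is unit, so m_43 = 0.
Case m_21 = 1:
The clause (~m_31) is unit, so m_31 = 0.
The clause (m_32) is unit, so m_32 = 1.
The clause (~m_41) is unit, so m_41 = 0.
The clause (m_42) is unit, so m_42 = 1.
Now (~m_42) is unsatisfied and unit — conflict.
So m_21 must be the other value — set m_21 = 0.
The clause (m_22) is unit, so m_22 = 1.
The clause (~m_32) is unit, so m_32 = 0.
The clause (m_31) is unit, so m_31 = 1.
The clause (~m_41) is unit, so m_41 = 0.
The clause (m_42) is unit, so m_42 = 1.
Now (~m_42) is unsatisfied and unit — conflict.
Neither m_21 = 1 nor m_21 = 0 works.
Neither m_12 = 1 nor m_12 = 0 works.
So m_11 must be the other value — set m_11 = 1.
The clause (~m_21) is unit, so m_21 = 0.
The clause (~m_31) is unit, so m_31 = 0.
The clause (~m_41) is unit, so m_41 = 0.
Case m_22 = 1:
The clause (~m_12) is unit, so m_12 = 0.
The clause (~m_32) is unit, so m_32 = 0.
The clause (m_33) is unit, so m_33 = 1.
The clause (~m_42) is unit, so m_42 = 0.
The clause (m_43) is unit, so m_43 = 1.
Now (~m_43) is unsatisfied and unit — conflict.
So m_22 must be the other value — set m_22 = 0.
The clause (m_23) is unit, so m_23 = 1.
The clause (~m_13) is unit, so m_13 = 0.
The clause (~m_33) is unit, so m_33 = 0.
The clause (m_32) is unit, so m_32 = 1.
The clause (~m_12) is unit, so m_12 = 0.
The clause (~m_42) is unit, so m_42 = 0.
The clause (m_43) is unit, so m_43 = 1.
Now (~m_43) is unsatisfied and unit — conflict.
Neither m_22 = 1 nor m_22 = 0 works.
Neither m_11 = 1 nor m_11 = 0 works.

UNSATISFIABLE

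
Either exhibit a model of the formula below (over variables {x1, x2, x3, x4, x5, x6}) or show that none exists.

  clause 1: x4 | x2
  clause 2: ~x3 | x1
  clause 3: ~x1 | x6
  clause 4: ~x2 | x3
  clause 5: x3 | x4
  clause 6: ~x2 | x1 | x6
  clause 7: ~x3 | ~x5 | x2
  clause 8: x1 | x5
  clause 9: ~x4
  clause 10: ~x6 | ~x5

Unit clause (~x4) forces x4 = 0.
Unit clause (x2) forces x2 = 1.
Unit clause (x3) forces x3 = 1.
Unit clause (x1) forces x1 = 1.
Unit clause (x6) forces x6 = 1.
Unit clause (~x5) forces x5 = 0.
Every clause now holds.

x1: 1; x2: 1; x3: 1; x4: 0; x5: 0; x6: 1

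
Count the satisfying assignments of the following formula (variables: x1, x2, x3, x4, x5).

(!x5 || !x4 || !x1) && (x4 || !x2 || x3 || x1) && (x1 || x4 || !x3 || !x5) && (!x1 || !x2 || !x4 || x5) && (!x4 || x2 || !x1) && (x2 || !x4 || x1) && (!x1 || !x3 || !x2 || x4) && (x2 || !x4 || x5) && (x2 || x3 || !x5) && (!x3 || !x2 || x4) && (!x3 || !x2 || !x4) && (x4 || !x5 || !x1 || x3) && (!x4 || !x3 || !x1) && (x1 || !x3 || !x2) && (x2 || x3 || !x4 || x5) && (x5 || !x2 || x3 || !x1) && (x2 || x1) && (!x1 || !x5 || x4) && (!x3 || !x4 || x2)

There are 2^5 = 32 truth assignments over (x1, x2, x3, x4, x5).
Split on x2. With x2 = true, the clauses containing x2 are satisfied and !x2 drops from the rest; 2 of the 2^4 = 16 assignments to the other variables satisfy what remains.
With x2 = false, by the same count on the reduced clause set, 2 assignments work.
(One model: x1=F, x2=T, x3=F, x4=T, x5=F.)
Total: 2 + 2 = 4.

4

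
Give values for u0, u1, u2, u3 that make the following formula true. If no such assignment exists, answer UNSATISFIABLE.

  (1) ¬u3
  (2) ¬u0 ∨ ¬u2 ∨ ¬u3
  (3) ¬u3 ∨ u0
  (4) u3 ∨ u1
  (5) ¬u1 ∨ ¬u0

From the singleton clause (¬u3), u3 = False.
From the singleton clause (u1), u1 = True.
From the singleton clause (¬u0), u0 = False.
Every clause is now satisfied; u2 is unconstrained.

u0: False, u1: True, u2: False, u3: False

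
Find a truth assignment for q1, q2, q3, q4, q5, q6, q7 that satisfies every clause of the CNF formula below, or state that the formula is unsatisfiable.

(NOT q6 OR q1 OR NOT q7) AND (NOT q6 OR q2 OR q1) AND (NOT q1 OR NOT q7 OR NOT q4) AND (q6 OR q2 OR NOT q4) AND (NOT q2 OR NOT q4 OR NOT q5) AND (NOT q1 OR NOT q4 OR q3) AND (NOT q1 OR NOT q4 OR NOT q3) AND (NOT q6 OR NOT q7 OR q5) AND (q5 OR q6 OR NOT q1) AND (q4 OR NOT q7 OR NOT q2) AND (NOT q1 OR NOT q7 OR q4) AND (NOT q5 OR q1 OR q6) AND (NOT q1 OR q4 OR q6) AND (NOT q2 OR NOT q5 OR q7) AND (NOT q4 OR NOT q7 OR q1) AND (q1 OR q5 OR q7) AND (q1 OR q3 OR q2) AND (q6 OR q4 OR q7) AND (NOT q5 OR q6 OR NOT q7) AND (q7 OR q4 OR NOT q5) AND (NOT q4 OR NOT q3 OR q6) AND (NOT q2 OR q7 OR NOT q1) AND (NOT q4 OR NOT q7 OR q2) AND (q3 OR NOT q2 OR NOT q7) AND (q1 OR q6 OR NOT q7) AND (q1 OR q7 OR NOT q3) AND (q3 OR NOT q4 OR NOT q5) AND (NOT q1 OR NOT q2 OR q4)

Try q6 = true.
Try q1 = true.
Try q7 = false.
Unit clause (NOT q2) forces q2 = false.
Try q4 = false.
Unit clause (NOT q5) forces q5 = false.
Every clause is now satisfied; q3 is unconstrained.

q1=true, q2=false, q3=true, q4=false, q5=false, q6=true, q7=false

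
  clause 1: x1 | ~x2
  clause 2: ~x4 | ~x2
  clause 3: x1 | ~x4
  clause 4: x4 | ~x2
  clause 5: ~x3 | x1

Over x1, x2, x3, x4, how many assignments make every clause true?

5

There are 2^4 = 16 truth assignments over (x1, x2, x3, x4).
Check each against the 5 clauses (columns in the order x1, x2, x3, x4):
  F F F F  ✓ satisfies all
  F F F T  ✗ fails (x1 | ~x4)
  F F T F  ✗ fails (~x3 | x1)
  F F T T  ✗ fails (x1 | ~x4)
  F T F F  ✗ fails (x1 | ~x2)
  F T F T  ✗ fails (x1 | ~x2)
  F T T F  ✗ fails (x1 | ~x2)
  F T T T  ✗ fails (x1 | ~x2)
  T F F F  ✓ satisfies all
  T F F T  ✓ satisfies all
  T F T F  ✓ satisfies all
  T F T T  ✓ satisfies all
  T T F F  ✗ fails (x4 | ~x2)
  T T F T  ✗ fails (~x4 | ~x2)
  T T T F  ✗ fails (x4 | ~x2)
  T T T T  ✗ fails (~x4 | ~x2)
5 of the 16 rows are models.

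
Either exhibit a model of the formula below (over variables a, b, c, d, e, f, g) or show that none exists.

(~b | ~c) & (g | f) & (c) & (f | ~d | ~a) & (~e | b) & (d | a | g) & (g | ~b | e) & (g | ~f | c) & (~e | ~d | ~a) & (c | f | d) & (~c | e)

(c) alone gives c = 1.
(~b) alone gives b = 0.
(~e) alone gives e = 0.
That conflicts with the unit clause (e).

UNSATISFIABLE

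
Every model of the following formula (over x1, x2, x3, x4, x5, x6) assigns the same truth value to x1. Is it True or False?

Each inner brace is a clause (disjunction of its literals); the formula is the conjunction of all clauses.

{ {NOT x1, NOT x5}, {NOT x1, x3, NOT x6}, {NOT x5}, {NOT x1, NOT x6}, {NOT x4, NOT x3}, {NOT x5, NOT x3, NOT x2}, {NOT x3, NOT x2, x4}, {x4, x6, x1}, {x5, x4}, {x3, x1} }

Suppose x1 = false.
From the singleton clause (NOT x5), x5 = false.
From the singleton clause (x4), x4 = true.
From the singleton clause (NOT x3), x3 = false.
Now (x3) is unsatisfied and unit — conflict.
So every satisfying assignment has x1 = True.

True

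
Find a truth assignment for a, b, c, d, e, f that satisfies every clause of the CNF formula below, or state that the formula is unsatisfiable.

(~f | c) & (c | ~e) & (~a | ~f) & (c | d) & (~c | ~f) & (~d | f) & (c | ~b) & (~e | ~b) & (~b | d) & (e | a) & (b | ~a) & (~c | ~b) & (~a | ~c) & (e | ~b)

a=0, b=0, c=1, d=0, e=1, f=0

Try f = 0.
From the singleton clause (~d), d = 0.
From the singleton clause (c), c = 1.
From the singleton clause (~b), b = 0.
From the singleton clause (~a), a = 0.
From the singleton clause (e), e = 1.
Every clause now holds.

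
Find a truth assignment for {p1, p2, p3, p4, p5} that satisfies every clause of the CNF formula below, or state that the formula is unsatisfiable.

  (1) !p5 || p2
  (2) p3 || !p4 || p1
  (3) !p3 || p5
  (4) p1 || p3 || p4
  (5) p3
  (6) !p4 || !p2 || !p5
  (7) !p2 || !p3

Unit clause (p3) forces p3 = true.
Unit clause (p5) forces p5 = true.
Unit clause (p2) forces p2 = true.
But (!p2) is also a unit clause — contradiction.

UNSATISFIABLE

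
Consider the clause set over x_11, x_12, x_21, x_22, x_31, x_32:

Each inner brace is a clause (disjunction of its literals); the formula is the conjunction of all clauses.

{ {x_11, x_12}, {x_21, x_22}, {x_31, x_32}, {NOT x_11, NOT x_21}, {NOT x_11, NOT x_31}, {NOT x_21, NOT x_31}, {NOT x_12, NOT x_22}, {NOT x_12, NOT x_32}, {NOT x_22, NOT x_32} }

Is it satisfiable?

Case x_11 = true:
From the singleton clause (NOT x_21), x_21 = false.
From the singleton clause (x_22), x_22 = true.
From the singleton clause (NOT x_31), x_31 = false.
From the singleton clause (x_32), x_32 = true.
Now (NOT x_32) is unsatisfied and unit — conflict.
Backtrack on x_11: now try x_11 = false.
From the singleton clause (x_12), x_12 = true.
From the singleton clause (NOT x_22), x_22 = false.
From the singleton clause (x_21), x_21 = true.
From the singleton clause (NOT x_31), x_31 = false.
From the singleton clause (x_32), x_32 = true.
Now (NOT x_32) is unsatisfied and unit — conflict.
Both values of x_11 lead to a conflict.
No assignment satisfies every clause.

No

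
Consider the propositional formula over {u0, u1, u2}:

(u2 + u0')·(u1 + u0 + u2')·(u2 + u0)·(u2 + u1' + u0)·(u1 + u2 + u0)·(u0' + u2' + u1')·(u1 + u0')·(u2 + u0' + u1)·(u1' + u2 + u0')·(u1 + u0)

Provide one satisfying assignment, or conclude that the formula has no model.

u0: 0,  u1: 1,  u2: 1

Suppose u2 = 1.
Suppose u1 = 1.
The clause (u0') is unit, so u0 = 0.
Every clause now holds.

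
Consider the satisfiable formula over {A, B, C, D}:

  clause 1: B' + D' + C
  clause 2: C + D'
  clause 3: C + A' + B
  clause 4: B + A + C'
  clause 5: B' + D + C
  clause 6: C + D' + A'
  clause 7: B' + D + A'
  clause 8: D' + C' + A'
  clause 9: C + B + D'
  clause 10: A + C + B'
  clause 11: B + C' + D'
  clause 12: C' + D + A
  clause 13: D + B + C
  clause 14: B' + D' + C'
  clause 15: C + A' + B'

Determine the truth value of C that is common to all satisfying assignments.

Suppose C = 0.
(D') alone gives D = 0.
(B') alone gives B = 0.
But (B) is also a unit clause — contradiction.
So every satisfying assignment has C = True.

True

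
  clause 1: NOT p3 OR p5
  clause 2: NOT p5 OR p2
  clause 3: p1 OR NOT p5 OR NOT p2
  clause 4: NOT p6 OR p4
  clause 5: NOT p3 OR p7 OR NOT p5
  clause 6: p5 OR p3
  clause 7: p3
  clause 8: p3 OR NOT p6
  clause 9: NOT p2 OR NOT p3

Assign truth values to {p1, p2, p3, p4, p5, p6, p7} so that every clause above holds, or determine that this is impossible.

UNSATISFIABLE

Unit clause (p3) forces p3 = true.
Unit clause (p5) forces p5 = true.
Unit clause (p2) forces p2 = true.
That conflicts with the unit clause (NOT p2).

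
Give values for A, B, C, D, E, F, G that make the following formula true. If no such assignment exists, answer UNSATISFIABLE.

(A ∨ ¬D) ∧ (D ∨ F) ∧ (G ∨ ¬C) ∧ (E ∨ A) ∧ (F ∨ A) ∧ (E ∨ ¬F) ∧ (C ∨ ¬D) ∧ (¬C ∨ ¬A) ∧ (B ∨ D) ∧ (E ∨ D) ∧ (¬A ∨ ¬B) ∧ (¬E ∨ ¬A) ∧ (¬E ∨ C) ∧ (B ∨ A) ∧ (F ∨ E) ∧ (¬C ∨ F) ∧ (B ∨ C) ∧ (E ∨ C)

A=False; B=True; C=True; D=False; E=True; F=True; G=True

Branch on A: set A = False.
Unit clause (¬D) forces D = False.
Unit clause (F) forces F = True.
Unit clause (E) forces E = True.
Unit clause (B) forces B = True.
Unit clause (C) forces C = True.
Unit clause (G) forces G = True.
This assignment satisfies each clause.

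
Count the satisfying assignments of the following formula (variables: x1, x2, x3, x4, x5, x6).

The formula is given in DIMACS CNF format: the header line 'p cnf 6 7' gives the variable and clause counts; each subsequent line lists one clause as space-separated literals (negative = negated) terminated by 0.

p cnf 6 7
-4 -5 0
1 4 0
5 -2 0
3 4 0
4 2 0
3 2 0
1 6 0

There are 2^6 = 64 truth assignments over (x1, x2, x3, x4, x5, x6).
Split on x4. With x4 = True, the clauses containing x4 are satisfied and ¬x4 drops from the rest; 3 of the 2^5 = 32 assignments to the other variables satisfy what remains.
With x4 = False, by the same count on the reduced clause set, 2 assignments work.
(One model: x1=F, x2=F, x3=T, x4=T, x5=F, x6=T.)
Total: 3 + 2 = 5.

5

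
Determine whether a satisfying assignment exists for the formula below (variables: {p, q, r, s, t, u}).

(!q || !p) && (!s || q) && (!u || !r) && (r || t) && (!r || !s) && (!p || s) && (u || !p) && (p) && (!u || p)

Unsatisfiable

Unit clause (p) forces p = true.
Unit clause (!q) forces q = false.
Unit clause (!s) forces s = false.
But (s) is also a unit clause — contradiction.
No assignment satisfies every clause.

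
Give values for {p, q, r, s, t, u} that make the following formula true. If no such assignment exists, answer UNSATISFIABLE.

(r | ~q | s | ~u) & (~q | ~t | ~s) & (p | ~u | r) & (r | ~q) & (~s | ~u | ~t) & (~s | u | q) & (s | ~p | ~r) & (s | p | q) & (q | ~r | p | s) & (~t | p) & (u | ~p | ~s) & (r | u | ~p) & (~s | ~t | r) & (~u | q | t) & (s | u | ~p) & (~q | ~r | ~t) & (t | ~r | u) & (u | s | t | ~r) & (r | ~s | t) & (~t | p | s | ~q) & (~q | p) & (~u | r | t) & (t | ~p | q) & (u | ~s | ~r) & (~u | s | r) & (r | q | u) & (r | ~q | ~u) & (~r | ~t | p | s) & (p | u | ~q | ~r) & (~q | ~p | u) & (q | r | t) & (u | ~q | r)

Suppose r = 1.
Suppose s = 1.
(u) alone gives u = 1.
(~t) alone gives t = 0.
(q) alone gives q = 1.
(p) alone gives p = 1.
This assignment satisfies each clause.

p ↦ 1; q ↦ 1; r ↦ 1; s ↦ 1; t ↦ 0; u ↦ 1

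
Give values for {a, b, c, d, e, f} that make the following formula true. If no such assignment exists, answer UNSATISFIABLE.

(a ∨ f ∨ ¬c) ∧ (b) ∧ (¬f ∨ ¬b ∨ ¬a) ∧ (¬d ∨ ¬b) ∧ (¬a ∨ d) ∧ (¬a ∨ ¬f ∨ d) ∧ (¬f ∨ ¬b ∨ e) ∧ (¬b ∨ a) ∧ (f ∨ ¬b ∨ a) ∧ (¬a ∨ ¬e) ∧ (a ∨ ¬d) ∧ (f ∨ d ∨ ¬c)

Unit clause (b) forces b = True.
Unit clause (¬d) forces d = False.
Unit clause (¬a) forces a = False.
But (a) is also a unit clause — contradiction.

UNSATISFIABLE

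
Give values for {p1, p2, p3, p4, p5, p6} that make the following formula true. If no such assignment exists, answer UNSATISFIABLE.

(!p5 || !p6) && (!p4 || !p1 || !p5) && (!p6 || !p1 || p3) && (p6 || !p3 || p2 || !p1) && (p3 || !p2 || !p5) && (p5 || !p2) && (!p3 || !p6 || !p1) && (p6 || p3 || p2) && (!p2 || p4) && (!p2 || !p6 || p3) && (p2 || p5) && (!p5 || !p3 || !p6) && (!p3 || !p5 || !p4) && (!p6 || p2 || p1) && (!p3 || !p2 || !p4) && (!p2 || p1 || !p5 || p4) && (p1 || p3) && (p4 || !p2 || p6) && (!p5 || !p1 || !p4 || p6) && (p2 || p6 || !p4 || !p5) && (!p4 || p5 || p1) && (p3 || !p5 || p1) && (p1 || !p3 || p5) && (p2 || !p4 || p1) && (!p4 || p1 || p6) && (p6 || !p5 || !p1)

Try p5 = true.
Unit clause (!p6) forces p6 = false.
Unit clause (!p1) forces p1 = false.
Unit clause (p3) forces p3 = true.
Unit clause (!p4) forces p4 = false.
Unit clause (!p2) forces p2 = false.
All clauses are satisfied.

p1: false,  p2: false,  p3: true,  p4: false,  p5: true,  p6: false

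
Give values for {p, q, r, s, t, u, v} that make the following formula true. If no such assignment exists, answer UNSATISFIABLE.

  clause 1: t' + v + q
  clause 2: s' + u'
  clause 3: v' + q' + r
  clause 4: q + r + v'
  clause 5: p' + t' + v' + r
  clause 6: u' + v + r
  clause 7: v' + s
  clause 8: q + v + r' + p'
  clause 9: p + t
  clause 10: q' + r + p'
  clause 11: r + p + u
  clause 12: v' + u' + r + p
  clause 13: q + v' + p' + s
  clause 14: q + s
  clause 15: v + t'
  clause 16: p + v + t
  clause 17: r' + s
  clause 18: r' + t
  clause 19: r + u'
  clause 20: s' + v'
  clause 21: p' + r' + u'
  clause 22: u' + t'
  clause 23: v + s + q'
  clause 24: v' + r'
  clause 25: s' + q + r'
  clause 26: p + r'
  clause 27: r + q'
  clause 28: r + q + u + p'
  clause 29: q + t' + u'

UNSATISFIABLE

Try s = 0.
From the singleton clause (v'), v = 0.
From the singleton clause (q), q = 1.
But (q') is also a unit clause — contradiction.
That branch fails; take s = 1 instead.
From the singleton clause (u'), u = 0.
From the singleton clause (v'), v = 0.
From the singleton clause (t'), t = 0.
From the singleton clause (p), p = 1.
From the singleton clause (r'), r = 0.
From the singleton clause (q'), q = 0.
But (q) is also a unit clause — contradiction.
Neither s = 1 nor s = 0 works.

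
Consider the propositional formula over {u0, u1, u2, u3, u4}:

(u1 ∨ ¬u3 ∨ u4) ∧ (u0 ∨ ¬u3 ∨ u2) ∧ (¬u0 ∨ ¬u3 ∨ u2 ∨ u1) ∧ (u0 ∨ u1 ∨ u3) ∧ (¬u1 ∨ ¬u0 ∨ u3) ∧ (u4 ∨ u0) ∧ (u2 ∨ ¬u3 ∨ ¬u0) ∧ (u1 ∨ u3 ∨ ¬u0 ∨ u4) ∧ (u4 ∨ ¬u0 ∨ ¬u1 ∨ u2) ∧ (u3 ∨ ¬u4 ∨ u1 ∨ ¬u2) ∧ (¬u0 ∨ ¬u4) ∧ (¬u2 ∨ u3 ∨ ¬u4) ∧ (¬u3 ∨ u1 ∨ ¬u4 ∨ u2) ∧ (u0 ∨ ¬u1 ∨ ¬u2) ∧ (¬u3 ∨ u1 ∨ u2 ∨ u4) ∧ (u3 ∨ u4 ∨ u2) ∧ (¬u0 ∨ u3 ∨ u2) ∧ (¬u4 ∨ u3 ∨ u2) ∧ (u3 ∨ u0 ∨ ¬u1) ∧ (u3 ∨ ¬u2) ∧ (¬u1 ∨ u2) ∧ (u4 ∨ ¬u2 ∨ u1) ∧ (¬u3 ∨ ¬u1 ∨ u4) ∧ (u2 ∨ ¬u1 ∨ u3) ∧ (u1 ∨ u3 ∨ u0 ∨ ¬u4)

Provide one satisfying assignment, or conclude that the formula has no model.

Branch on u4: set u4 = True.
The clause (¬u0) is unit, so u0 = False.
Branch on u3: set u3 = True.
The clause (u2) is unit, so u2 = True.
The clause (¬u1) is unit, so u1 = False.
This assignment satisfies each clause.

u0=False; u1=False; u2=True; u3=True; u4=True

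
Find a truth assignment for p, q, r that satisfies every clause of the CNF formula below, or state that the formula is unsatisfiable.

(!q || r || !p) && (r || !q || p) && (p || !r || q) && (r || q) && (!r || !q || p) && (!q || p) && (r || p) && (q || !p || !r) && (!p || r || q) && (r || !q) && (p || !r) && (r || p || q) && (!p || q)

p=true, q=true, r=true

Branch on r: set r = true.
From the singleton clause (p), p = true.
From the singleton clause (q), q = true.
Every clause now holds.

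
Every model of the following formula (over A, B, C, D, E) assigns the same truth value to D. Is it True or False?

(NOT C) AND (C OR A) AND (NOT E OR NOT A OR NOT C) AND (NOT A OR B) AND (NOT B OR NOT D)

Suppose D = true.
From the singleton clause (NOT C), C = false.
From the singleton clause (A), A = true.
From the singleton clause (B), B = true.
That conflicts with the unit clause (NOT B).
So every satisfying assignment has D = False.

False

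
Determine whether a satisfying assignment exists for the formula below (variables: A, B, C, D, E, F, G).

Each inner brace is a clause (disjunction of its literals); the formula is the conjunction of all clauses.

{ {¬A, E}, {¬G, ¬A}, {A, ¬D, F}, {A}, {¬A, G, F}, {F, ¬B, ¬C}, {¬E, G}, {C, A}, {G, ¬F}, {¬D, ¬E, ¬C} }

Unit clause (A) forces A = True.
Unit clause (E) forces E = True.
Unit clause (¬G) forces G = False.
That conflicts with the unit clause (G).
No assignment satisfies every clause.

Unsatisfiable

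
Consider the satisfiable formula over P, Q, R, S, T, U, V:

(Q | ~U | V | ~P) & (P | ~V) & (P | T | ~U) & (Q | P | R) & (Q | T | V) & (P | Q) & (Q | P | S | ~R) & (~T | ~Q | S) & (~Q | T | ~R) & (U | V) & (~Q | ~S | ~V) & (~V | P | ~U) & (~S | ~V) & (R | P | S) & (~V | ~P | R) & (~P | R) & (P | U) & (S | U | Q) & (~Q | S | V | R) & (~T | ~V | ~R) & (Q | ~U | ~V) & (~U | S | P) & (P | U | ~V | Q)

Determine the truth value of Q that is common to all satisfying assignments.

True

Suppose Q = 0.
Unit clause (P) forces P = 1.
Unit clause (R) forces R = 1.
Try U = 0.
Unit clause (V) forces V = 1.
Unit clause (~S) forces S = 0.
Now (S) is unsatisfied and unit — conflict.
Backtrack on U: now try U = 1.
Unit clause (V) forces V = 1.
Now (~V) is unsatisfied and unit — conflict.
Neither U = 1 nor U = 0 works.
So every satisfying assignment has Q = True.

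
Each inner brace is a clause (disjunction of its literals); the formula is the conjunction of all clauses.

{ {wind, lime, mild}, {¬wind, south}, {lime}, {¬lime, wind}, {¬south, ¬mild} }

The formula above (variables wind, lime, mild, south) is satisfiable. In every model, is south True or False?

Suppose south = False.
Unit clause (¬wind) forces wind = False.
Unit clause (lime) forces lime = True.
That conflicts with the unit clause (¬lime).
So every satisfying assignment has south = True.

True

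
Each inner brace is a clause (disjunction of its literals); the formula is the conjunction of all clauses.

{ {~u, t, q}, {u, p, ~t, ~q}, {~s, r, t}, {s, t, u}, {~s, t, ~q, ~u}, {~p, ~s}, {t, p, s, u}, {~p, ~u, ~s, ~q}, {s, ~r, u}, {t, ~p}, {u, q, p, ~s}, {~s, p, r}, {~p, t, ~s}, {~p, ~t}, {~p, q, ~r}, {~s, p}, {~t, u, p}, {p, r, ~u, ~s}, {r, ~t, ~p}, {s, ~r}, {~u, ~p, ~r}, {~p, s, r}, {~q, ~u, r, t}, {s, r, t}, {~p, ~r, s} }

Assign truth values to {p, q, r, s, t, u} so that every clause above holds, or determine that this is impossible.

Suppose p = 0.
(~s) alone gives s = 0.
(~r) alone gives r = 0.
(t) alone gives t = 1.
(u) alone gives u = 1.
Every clause is now satisfied; q is unconstrained.

p: 0; q: 0; r: 0; s: 0; t: 1; u: 1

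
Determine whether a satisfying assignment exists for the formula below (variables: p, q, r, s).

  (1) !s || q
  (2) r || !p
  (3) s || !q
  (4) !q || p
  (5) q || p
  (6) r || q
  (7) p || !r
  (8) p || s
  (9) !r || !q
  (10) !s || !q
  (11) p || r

Suppose s = false.
From the singleton clause (!q), q = false.
From the singleton clause (p), p = true.
From the singleton clause (r), r = true.
Every clause now holds.
A satisfying assignment: p=true, q=false, r=true, s=false.

Yes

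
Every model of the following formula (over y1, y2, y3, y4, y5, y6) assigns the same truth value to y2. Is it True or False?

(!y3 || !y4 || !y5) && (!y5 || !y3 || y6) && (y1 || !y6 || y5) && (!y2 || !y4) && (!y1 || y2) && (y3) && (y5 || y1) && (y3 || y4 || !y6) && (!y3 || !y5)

True

Suppose y2 = false.
(!y1) alone gives y1 = false.
(y3) alone gives y3 = true.
(y5) alone gives y5 = true.
Now (!y5) is unsatisfied and unit — conflict.
So every satisfying assignment has y2 = True.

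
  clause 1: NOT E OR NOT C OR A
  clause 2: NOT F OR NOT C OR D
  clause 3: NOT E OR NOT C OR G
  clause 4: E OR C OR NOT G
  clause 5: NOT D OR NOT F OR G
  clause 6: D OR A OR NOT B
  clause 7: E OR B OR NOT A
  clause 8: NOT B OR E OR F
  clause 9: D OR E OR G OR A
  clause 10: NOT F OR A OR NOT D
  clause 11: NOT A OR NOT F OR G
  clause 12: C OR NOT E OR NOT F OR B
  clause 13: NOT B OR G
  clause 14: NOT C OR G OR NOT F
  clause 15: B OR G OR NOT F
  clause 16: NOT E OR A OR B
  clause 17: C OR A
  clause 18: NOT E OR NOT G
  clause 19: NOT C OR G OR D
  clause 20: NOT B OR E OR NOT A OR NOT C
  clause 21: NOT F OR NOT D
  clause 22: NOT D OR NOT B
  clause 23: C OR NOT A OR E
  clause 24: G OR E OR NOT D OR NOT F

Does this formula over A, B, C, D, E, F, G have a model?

Yes

Branch on B: set B = false.
Branch on E: set E = false.
The clause (NOT A) is unit, so A = false.
The clause (C) is unit, so C = true.
Branch on F: set F = false.
Branch on D: set D = false.
The clause (G) is unit, so G = true.
Every clause now holds.
A satisfying assignment: A: false,  B: false,  C: true,  D: false,  E: false,  F: false,  G: true.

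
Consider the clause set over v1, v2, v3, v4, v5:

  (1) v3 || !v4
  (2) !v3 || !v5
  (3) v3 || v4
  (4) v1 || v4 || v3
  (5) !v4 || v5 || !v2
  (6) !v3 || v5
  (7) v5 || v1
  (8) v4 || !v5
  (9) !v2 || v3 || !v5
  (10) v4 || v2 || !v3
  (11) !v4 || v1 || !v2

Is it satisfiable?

No

Case v3 = true:
The clause (!v5) is unit, so v5 = false.
That conflicts with the unit clause (v5).
Backtrack on v3: now try v3 = false.
The clause (!v4) is unit, so v4 = false.
That conflicts with the unit clause (v4).
Both values of v3 lead to a conflict.
No assignment satisfies every clause.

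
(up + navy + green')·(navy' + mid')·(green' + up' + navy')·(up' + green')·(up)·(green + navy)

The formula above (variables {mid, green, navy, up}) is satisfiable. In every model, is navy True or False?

Suppose navy = 0.
From the singleton clause (up), up = 1.
From the singleton clause (green'), green = 0.
That conflicts with the unit clause (green).
So every satisfying assignment has navy = True.

True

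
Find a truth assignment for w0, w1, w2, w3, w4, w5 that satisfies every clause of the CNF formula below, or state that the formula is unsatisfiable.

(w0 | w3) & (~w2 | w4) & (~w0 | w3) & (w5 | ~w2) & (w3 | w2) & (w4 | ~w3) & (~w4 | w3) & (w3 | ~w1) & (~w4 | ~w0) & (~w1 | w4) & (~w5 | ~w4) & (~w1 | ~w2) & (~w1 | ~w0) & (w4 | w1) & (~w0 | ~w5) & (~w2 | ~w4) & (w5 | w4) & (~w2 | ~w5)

w0 ↦ 0,  w1 ↦ 0,  w2 ↦ 0,  w3 ↦ 1,  w4 ↦ 1,  w5 ↦ 0

Branch on w0: set w0 = 0.
Unit clause (w3) forces w3 = 1.
Unit clause (w4) forces w4 = 1.
Unit clause (~w5) forces w5 = 0.
Unit clause (~w2) forces w2 = 0.
No clause remains; w1 is free.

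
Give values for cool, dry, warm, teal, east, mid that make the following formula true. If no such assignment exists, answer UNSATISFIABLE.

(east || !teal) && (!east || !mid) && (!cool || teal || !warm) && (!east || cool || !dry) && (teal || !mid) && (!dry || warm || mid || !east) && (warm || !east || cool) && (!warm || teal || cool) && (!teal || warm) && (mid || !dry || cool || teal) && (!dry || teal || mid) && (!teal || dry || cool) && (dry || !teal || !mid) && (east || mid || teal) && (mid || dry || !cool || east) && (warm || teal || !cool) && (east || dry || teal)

Suppose east = true.
(!mid) alone gives mid = false.
Suppose cool = true.
Suppose teal = true.
(warm) alone gives warm = true.
Every clause is now satisfied; dry is unconstrained.

cool ↦ true,  dry ↦ false,  warm ↦ true,  teal ↦ true,  east ↦ true,  mid ↦ false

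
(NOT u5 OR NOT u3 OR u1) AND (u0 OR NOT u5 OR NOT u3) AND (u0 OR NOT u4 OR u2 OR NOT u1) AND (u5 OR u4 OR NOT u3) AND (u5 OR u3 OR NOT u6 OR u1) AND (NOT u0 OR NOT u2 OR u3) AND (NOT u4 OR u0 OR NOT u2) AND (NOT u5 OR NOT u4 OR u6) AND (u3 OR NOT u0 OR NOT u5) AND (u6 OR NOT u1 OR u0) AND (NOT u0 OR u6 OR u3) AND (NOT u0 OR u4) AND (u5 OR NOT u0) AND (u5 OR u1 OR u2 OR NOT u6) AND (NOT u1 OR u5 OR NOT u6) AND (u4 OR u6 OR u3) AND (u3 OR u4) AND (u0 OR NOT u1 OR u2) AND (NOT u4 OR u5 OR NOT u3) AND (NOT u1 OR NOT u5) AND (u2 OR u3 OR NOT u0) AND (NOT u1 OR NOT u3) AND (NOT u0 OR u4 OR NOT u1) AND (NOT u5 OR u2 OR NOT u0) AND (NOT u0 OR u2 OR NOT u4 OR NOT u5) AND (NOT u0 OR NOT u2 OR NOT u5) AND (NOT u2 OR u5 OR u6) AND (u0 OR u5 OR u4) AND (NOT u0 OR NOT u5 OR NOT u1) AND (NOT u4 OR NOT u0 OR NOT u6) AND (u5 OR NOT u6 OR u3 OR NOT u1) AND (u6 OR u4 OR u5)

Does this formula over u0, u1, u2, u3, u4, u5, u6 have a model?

Yes

Try u0 = false.
Try u5 = true.
Unit clause (NOT u3) forces u3 = false.
Unit clause (u4) forces u4 = true.
Unit clause (NOT u2) forces u2 = false.
Unit clause (NOT u1) forces u1 = false.
Unit clause (u6) forces u6 = true.
Every clause now holds.
A satisfying assignment: u0: false, u1: false, u2: false, u3: false, u4: true, u5: true, u6: true.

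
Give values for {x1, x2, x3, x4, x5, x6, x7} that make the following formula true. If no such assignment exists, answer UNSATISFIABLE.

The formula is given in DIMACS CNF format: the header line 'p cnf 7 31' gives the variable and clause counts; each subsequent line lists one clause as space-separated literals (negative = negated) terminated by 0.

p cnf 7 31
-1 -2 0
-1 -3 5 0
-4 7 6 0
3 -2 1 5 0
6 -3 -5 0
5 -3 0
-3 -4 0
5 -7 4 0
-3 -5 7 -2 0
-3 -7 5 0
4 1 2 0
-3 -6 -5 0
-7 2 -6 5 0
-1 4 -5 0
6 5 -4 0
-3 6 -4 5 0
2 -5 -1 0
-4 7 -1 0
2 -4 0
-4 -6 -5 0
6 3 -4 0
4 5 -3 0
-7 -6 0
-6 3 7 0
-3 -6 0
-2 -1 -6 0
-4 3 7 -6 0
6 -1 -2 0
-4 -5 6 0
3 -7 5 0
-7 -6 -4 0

x1=False,  x2=True,  x3=False,  x4=False,  x5=True,  x6=False,  x7=False

Try x1 = False.
Try x5 = True.
Try x6 = False.
Unit clause (¬x3) forces x3 = False.
Unit clause (¬x4) forces x4 = False.
Unit clause (x2) forces x2 = True.
No clause remains; x7 is free.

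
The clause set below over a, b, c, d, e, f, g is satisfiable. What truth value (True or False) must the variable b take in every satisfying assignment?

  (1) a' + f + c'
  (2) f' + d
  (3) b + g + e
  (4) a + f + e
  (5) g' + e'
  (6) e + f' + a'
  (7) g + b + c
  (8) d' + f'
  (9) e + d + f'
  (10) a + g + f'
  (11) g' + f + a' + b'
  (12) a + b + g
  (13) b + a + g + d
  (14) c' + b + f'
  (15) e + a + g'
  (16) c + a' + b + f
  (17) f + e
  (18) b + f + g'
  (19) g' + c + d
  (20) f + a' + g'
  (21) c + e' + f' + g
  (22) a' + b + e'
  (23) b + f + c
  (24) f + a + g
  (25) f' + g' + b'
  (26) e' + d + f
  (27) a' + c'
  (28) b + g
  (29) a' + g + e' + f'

Suppose b = 0.
Unit clause (g) forces g = 1.
Unit clause (e') forces e = 0.
Unit clause (a) forces a = 1.
Unit clause (f') forces f = 0.
That conflicts with the unit clause (f).
So every satisfying assignment has b = True.

True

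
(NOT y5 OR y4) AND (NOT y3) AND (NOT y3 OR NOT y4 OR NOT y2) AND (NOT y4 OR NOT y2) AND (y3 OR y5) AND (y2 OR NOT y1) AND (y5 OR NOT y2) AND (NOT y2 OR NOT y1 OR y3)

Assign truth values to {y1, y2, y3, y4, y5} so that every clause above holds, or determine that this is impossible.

y1 ↦ false; y2 ↦ false; y3 ↦ false; y4 ↦ true; y5 ↦ true

The clause (NOT y3) is unit, so y3 = false.
The clause (y5) is unit, so y5 = true.
The clause (y4) is unit, so y4 = true.
The clause (NOT y2) is unit, so y2 = false.
The clause (NOT y1) is unit, so y1 = false.
Every clause now holds.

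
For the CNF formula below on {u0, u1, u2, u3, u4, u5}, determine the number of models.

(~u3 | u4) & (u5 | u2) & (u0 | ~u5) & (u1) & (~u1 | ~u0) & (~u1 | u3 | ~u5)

There are 2^6 = 64 truth assignments over (u0, u1, u2, u3, u4, u5).
Split on u5. With u5 = 1, the clauses containing u5 are satisfied and ~u5 drops from the rest; 0 of the 2^5 = 32 assignments to the other variables satisfy what remains.
With u5 = 0, by the same count on the reduced clause set, 3 assignments work.
(One model: u0=F, u1=T, u2=T, u3=F, u4=F, u5=F.)
Total: 0 + 3 = 3.

3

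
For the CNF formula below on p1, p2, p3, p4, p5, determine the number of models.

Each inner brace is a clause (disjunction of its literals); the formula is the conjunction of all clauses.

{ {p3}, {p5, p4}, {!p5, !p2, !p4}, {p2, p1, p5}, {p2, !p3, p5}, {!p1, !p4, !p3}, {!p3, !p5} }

There are 2^5 = 32 truth assignments over (p1, p2, p3, p4, p5).
Split on p2. With p2 = true, the clauses containing p2 are satisfied and !p2 drops from the rest; 1 of the 2^4 = 16 assignments to the other variables satisfy what remains.
With p2 = false, by the same count on the reduced clause set, 0 assignments work.
Total: 1 + 0 = 1.

1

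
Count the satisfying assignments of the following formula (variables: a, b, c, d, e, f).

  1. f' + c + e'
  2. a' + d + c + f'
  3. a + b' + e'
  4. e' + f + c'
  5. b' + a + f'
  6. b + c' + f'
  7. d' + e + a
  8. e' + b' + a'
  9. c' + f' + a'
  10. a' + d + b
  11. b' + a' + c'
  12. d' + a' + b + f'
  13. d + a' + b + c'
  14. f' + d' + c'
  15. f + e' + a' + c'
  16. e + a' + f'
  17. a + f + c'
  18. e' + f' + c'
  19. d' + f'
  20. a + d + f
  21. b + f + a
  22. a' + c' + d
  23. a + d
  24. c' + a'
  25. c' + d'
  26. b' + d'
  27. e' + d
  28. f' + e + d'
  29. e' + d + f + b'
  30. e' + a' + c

2

There are 2^6 = 64 truth assignments over (a, b, c, d, e, f).
Split on b. With b = 1, the clauses containing b are satisfied and b' drops from the rest; 1 of the 2^5 = 32 assignments to the other variables satisfy what remains.
With b = 0, by the same count on the reduced clause set, 1 assignment works.
(One model: a=T, b=F, c=F, d=T, e=F, f=F.)
Total: 1 + 1 = 2.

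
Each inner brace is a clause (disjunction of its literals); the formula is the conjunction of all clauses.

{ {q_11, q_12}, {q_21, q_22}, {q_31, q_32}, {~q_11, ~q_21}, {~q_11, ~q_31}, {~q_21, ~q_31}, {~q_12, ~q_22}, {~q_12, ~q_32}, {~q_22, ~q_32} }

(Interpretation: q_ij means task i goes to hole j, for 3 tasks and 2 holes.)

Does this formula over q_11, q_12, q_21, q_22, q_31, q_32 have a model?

No, unsatisfiable

Suppose q_11 = 1.
(~q_21) alone gives q_21 = 0.
(q_22) alone gives q_22 = 1.
(~q_31) alone gives q_31 = 0.
(q_32) alone gives q_32 = 1.
Now (~q_32) is unsatisfied and unit — conflict.
So q_11 must be the other value — set q_11 = 0.
(q_12) alone gives q_12 = 1.
(~q_22) alone gives q_22 = 0.
(q_21) alone gives q_21 = 1.
(~q_31) alone gives q_31 = 0.
(q_32) alone gives q_32 = 1.
Now (~q_32) is unsatisfied and unit — conflict.
Both values of q_11 lead to a conflict.
No assignment satisfies every clause.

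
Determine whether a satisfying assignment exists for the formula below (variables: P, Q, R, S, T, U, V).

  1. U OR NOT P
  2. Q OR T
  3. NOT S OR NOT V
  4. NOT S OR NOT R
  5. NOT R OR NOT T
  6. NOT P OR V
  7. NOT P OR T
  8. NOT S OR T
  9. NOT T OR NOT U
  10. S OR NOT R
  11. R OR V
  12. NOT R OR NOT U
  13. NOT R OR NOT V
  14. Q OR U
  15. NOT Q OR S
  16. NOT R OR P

Try U = true.
From the singleton clause (NOT T), T = false.
From the singleton clause (Q), Q = true.
From the singleton clause (NOT P), P = false.
From the singleton clause (NOT S), S = false.
Now (S) is unsatisfied and unit — conflict.
So U must be the other value — set U = false.
From the singleton clause (NOT P), P = false.
From the singleton clause (Q), Q = true.
From the singleton clause (S), S = true.
From the singleton clause (NOT V), V = false.
From the singleton clause (NOT R), R = false.
Now (R) is unsatisfied and unit — conflict.
Neither U = true nor U = false works.
No assignment satisfies every clause.

No, unsatisfiable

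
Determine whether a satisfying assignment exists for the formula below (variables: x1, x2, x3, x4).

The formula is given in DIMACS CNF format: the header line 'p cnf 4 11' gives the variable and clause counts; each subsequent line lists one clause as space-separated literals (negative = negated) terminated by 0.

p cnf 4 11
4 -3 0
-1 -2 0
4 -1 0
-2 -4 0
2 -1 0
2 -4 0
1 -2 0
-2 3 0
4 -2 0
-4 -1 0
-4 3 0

Yes, satisfiable

Case x4 = False:
Unit clause (¬x3) forces x3 = False.
Unit clause (¬x1) forces x1 = False.
Unit clause (¬x2) forces x2 = False.
This assignment satisfies each clause.
A satisfying assignment: x1 ↦ False, x2 ↦ False, x3 ↦ False, x4 ↦ False.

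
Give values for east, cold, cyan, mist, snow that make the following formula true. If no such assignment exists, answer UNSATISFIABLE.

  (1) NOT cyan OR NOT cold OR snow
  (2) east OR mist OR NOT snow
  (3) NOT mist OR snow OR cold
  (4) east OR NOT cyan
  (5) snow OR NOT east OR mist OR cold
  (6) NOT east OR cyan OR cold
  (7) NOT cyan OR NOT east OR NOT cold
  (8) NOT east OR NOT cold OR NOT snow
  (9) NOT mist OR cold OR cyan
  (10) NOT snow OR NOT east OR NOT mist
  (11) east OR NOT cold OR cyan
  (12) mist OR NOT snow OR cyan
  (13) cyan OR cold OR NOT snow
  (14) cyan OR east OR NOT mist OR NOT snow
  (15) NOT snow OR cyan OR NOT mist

east=false, cold=false, cyan=false, mist=false, snow=false

Branch on east: set east = false.
Unit clause (NOT cyan) forces cyan = false.
Unit clause (NOT cold) forces cold = false.
Unit clause (NOT mist) forces mist = false.
Unit clause (NOT snow) forces snow = false.
Every clause now holds.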